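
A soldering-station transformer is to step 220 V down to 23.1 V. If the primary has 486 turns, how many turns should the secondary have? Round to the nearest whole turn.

N_s = 51 turns

N_s/N_p = V_s/V_p, so N_s = 486 × 23.1/220 = 51.0 ≈ 51 turns.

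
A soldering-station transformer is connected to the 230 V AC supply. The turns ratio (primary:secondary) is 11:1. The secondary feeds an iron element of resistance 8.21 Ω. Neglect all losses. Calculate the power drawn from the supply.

V_s = V_p × N_s/N_p = 230 × 1/11 = 20.909 V.
I_s = V_s/R = 20.909/8.21 = 2.5468 A.
I_p = I_s × N_s/N_p = 2.5468 × 1/11 = 0.23153 A.
P = V_p I_p = 230 × 0.23153 = 53.3 W.

P ≈ 53.3 W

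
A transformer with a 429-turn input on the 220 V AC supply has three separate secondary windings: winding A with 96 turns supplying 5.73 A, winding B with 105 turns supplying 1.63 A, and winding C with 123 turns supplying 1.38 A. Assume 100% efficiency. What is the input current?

I_in ≈ 2.08 A

V_A = 220 × 96/429 = 49.231 V; V_B = 220 × 105/429 = 53.846 V; V_C = 220 × 123/429 = 63.077 V.
P_out = V_A I_A + V_B I_B + V_C I_C = 49.231×5.73 + 53.846×1.63 + 63.077×1.38 = 282.09 + 87.769 + 87.046 = 456.91 W.
Ideal ⇒ P_in = P_out, so I_in = P_out/V_in = 456.91/220 = 2.08 A.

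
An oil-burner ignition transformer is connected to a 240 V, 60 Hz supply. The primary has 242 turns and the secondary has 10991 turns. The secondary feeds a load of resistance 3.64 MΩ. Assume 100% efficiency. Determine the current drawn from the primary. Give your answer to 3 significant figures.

V_s = V_p × N_s/N_p = 240 × 10991/242 = 10900 V.
I_s = V_s/R = 10900/(3.64×10^6) = 0.0029946 A.
For an ideal transformer I_p N_p = I_s N_s, so I_p = 0.0029946 × 10991/242 = 0.136 A.

I_p ≈ 0.136 A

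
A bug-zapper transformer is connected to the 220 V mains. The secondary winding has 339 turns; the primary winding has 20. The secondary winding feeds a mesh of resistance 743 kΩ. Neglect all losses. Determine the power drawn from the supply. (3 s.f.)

P ≈ 18.7 W

V_s = V_p × N_s/N_p = 220 × 339/20 = 3729.0 V.
I_s = V_s/R = 3729.0/743000 = 0.0050188 A.
I_p = I_s × N_s/N_p = 0.0050188 × 339/20 = 0.085069 A.
P = V_p I_p = 220 × 0.085069 = 18.7 W.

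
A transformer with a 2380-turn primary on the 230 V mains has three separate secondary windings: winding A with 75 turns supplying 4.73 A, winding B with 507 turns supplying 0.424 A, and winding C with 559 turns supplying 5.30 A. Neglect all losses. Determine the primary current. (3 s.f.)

I_p ≈ 1.48 A

V_A = 230 × 75/2380 = 7.2479 V; V_B = 230 × 507/2380 = 48.996 V; V_C = 230 × 559/2380 = 54.021 V.
P_out = V_A I_A + V_B I_B + V_C I_C = 7.2479×4.73 + 48.996×0.424 + 54.021×5.30 = 34.283 + 20.774 + 286.31 = 341.37 W.
Ideal ⇒ P_in = P_out, so I_p = P_out/V_p = 341.37/230 = 1.48 A.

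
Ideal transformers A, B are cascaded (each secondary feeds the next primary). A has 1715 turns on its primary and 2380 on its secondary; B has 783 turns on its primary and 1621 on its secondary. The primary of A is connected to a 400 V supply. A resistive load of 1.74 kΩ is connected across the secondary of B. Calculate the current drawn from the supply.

Secondary of A: V = 400.00 × 2380/1715 = 555.10 V.
Secondary of B: V = 555.10 × 1621/783 = 1149.2 V.
I_load = 1149.2/1740 = 0.66046 A, so P_out = 1149.2 × 0.66046 = 758.99 W.
All ideal ⇒ P_in = P_out, so I_supply = 758.99/400 = 1.90 A.

I_supply ≈ 1.90 A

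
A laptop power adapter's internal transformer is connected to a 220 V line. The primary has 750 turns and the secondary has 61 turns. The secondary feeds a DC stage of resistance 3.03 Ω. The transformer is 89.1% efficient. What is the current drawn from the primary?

V_s = 220 × 61/750 = 17.893 V.
I_s = V_s/R = 17.893/3.03 = 5.9054 A.
P_out = V_s I_s = 17.893 × 5.9054 = 105.67 W.
P_in = P_out/η = 105.67/0.891 = 118.59 W.
I_p = P_in/V_p = 118.59/220 = 0.539 A.

I_p ≈ 0.539 A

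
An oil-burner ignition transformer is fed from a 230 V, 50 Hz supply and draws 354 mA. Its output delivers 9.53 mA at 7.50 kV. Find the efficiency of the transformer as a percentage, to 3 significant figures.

P_in = 230 × 0.354 = 81.4200 W.
P_out = 7500 × 0.00953 = 71.4750 W.
η = P_out/P_in = 71.4750/81.4200 = 0.878.

η ≈ 87.8%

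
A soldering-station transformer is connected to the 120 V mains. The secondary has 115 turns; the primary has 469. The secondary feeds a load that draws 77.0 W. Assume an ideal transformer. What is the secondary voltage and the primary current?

V_s ≈ 29.4 V, I_p ≈ 0.642 A

V_s = V_p × N_s/N_p = 120 × 115/469 = 29.424 V.
I_s = P/V_s = 77.0/29.424 = 2.6169 A.
I_p = I_s × N_s/N_p = 2.6169 × 115/469 = 0.642 A.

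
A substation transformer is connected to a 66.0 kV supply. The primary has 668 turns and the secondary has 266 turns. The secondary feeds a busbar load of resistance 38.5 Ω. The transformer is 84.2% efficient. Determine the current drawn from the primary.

I_p ≈ 323 A

V_s = 66000 × 266/668 = 26281 V.
I_s = V_s/R = 26281/38.5 = 682.63 A.
P_out = V_s I_s = 26281 × 682.63 = 1.7941×10^7 W.
P_in = P_out/η = 1.7941×10^7/0.842 = 2.1307×10^7 W.
I_p = P_in/V_p = 2.1307×10^7/66000 = 323 A.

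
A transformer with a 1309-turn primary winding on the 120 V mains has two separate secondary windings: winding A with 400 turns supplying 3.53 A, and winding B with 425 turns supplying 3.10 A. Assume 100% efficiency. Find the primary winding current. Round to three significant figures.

I_p ≈ 2.09 A

V_A = 120 × 400/1309 = 36.669 V; V_B = 120 × 425/1309 = 38.961 V.
P_out = V_A I_A + V_B I_B = 36.669×3.53 + 38.961×3.10 = 129.44 + 120.78 = 250.22 W.
Ideal ⇒ P_in = P_out, so I_p = P_out/V_p = 250.22/120 = 2.09 A.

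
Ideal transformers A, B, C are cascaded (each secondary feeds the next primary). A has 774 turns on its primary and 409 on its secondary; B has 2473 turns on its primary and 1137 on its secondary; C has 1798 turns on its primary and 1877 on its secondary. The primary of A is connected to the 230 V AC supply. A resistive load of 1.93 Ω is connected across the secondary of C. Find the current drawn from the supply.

I_supply ≈ 7.67 A

After A: V = 230.00 × 409/774 = 121.54 V.
After B: V = 121.54 × 1137/2473 = 55.879 V.
After C: V = 55.879 × 1877/1798 = 58.334 V.
I_load = 58.334/1.93 = 30.225 A, so P_out = 58.334 × 30.225 = 1763.1 W.
All ideal ⇒ P_in = P_out, so I_supply = 1763.1/230 = 7.67 A.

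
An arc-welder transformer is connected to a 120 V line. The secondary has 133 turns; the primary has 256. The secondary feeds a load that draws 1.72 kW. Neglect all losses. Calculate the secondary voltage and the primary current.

V_s ≈ 62.3 V, I_p ≈ 14.3 A

V_s = V_p × N_s/N_p = 120 × 133/256 = 62.344 V.
I_s = P/V_s = 1720/62.344 = 27.589 A.
I_p = I_s × N_s/N_p = 27.589 × 133/256 = 14.3 A.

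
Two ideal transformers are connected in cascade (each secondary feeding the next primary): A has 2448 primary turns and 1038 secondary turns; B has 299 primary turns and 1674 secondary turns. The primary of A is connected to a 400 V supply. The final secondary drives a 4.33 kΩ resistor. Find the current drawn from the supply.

I_supply ≈ 0.521 A

Secondary of A: V = 400.00 × 1038/2448 = 169.61 V.
Secondary of B: V = 169.61 × 1674/299 = 949.58 V.
I_load = 949.58/4330 = 0.21930 A, so P_out = 949.58 × 0.21930 = 208.24 W.
All ideal ⇒ P_in = P_out, so I_supply = 208.24/400 = 0.521 A.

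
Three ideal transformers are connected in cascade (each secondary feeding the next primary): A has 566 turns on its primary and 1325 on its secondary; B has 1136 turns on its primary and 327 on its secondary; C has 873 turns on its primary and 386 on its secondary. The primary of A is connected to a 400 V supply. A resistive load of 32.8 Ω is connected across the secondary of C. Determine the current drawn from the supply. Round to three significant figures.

I_supply ≈ 1.08 A

After A: V = 400.00 × 1325/566 = 936.40 V.
After B: V = 936.40 × 327/1136 = 269.54 V.
After C: V = 269.54 × 386/873 = 119.18 V.
I_load = 119.18/32.8 = 3.6335 A, so P_out = 119.18 × 3.6335 = 433.04 W.
All ideal ⇒ P_in = P_out, so I_supply = 433.04/400 = 1.08 A.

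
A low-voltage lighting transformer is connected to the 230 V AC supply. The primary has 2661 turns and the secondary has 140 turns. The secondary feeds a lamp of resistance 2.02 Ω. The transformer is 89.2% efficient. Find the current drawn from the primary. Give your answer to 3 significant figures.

I_p ≈ 0.353 A

V_s = 230 × 140/2661 = 12.101 V.
I_s = V_s/R = 12.101/2.02 = 5.9905 A.
P_out = V_s I_s = 12.101 × 5.9905 = 72.489 W.
P_in = P_out/η = 72.489/0.892 = 81.265 W.
I_p = P_in/V_p = 81.265/230 = 0.353 A.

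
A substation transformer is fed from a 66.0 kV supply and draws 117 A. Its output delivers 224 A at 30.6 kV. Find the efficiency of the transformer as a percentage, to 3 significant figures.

P_in = 66000 × 117 = 7.72200×10^6 W.
P_out = 30600 × 224 = 6.85440×10^6 W.
η = P_out/P_in = 6.85440×10^6/(7.72200×10^6) = 0.888.

η ≈ 88.8%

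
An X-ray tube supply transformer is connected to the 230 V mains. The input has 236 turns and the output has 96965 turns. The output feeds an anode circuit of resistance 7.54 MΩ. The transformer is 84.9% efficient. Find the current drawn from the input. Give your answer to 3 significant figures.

V_out = 230 × 96965/236 = 94500 V.
I_out = V_out/R = 94500/(7.54×10^6) = 0.012533 A.
P_out = V_out I_out = 94500 × 0.012533 = 1184.4 W.
P_in = P_out/η = 1184.4/0.849 = 1395.0 W.
I_in = P_in/V_in = 1395.0/230 = 6.07 A.

I_in ≈ 6.07 A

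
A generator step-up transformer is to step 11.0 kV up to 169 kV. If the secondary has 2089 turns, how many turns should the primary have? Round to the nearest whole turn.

N_p/N_s = V_p/V_s, so N_p = 2089 × 11000/169000 = 136.0 ≈ 136 turns.

N_p = 136 turns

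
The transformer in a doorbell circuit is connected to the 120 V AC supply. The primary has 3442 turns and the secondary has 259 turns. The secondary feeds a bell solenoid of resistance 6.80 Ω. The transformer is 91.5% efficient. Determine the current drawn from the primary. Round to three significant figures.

V_s = 120 × 259/3442 = 9.0296 V.
I_s = V_s/R = 9.0296/6.80 = 1.3279 A.
P_out = V_s I_s = 9.0296 × 1.3279 = 11.990 W.
P_in = P_out/η = 11.990/0.915 = 13.104 W.
I_p = P_in/V_p = 13.104/120 = 0.109 A.

I_p ≈ 0.109 A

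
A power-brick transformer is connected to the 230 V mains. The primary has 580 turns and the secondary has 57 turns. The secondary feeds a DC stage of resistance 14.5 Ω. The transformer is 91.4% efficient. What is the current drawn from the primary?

V_s = 230 × 57/580 = 22.603 V.
I_s = V_s/R = 22.603/14.5 = 1.5589 A.
P_out = V_s I_s = 22.603 × 1.5589 = 35.236 W.
P_in = P_out/η = 35.236/0.914 = 38.551 W.
I_p = P_in/V_p = 38.551/230 = 0.168 A.

I_p ≈ 0.168 A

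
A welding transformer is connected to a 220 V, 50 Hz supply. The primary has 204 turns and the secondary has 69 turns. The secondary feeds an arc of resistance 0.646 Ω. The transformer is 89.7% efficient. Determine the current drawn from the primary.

I_p ≈ 43.4 A

V_s = 220 × 69/204 = 74.412 V.
I_s = V_s/R = 74.412/0.646 = 115.19 A.
P_out = V_s I_s = 74.412 × 115.19 = 8571.4 W.
P_in = P_out/η = 8571.4/0.897 = 9555.6 W.
I_p = P_in/V_p = 9555.6/220 = 43.4 A.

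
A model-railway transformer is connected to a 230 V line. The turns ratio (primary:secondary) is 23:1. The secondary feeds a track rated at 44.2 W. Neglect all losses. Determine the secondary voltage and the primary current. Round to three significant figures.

V_s ≈ 10.0 V, I_p ≈ 0.192 A

V_s = V_p × N_s/N_p = 230 × 1/23 = 10.000 V.
I_s = P/V_s = 44.2/10.000 = 4.4200 A.
I_p = I_s × N_s/N_p = 4.4200 × 1/23 = 0.192 A.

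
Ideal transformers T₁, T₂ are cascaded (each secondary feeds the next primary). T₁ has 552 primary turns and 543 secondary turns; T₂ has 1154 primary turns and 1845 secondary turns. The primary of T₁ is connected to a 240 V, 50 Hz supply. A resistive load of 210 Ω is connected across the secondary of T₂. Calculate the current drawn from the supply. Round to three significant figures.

I_supply ≈ 2.83 A

After T₁: V = 240.00 × 543/552 = 236.09 V.
After T₂: V = 236.09 × 1845/1154 = 377.45 V.
I_load = 377.45/210 = 1.7974 A, so P_out = 377.45 × 1.7974 = 678.43 W.
All ideal ⇒ P_in = P_out, so I_supply = 678.43/240 = 2.83 A.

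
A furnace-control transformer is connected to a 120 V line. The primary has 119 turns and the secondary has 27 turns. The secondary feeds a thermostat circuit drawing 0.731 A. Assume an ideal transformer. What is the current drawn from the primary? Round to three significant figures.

I_p ≈ 0.166 A

For an ideal transformer I_p N_p = I_s N_s, so I_p = 0.731 × 27/119 = 0.166 A.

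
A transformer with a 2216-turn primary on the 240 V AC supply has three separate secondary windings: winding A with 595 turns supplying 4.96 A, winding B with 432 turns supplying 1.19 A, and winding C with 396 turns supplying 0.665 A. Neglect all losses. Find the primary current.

V_A = 240 × 595/2216 = 64.440 V; V_B = 240 × 432/2216 = 46.787 V; V_C = 240 × 396/2216 = 42.888 V.
P_out = V_A I_A + V_B I_B + V_C I_C = 64.440×4.96 + 46.787×1.19 + 42.888×0.665 = 319.62 + 55.677 + 28.521 = 403.82 W.
Ideal ⇒ P_in = P_out, so I_p = P_out/V_p = 403.82/240 = 1.68 A.

I_p ≈ 1.68 A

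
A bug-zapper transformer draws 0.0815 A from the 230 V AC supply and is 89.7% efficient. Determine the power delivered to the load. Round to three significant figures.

P_in = V_p I_p = 230 × 0.0815 = 18.745 W.
P_out = η P_in = 0.897 × 18.745 = 16.8 W.

P_out ≈ 16.8 W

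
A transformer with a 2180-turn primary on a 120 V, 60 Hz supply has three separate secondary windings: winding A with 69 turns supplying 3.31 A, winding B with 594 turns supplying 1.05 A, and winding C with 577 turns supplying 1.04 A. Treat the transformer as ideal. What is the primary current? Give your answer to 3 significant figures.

I_p ≈ 0.666 A

V_A = 120 × 69/2180 = 3.7982 V; V_B = 120 × 594/2180 = 32.697 V; V_C = 120 × 577/2180 = 31.761 V.
P_out = V_A I_A + V_B I_B + V_C I_C = 3.7982×3.31 + 32.697×1.05 + 31.761×1.04 = 12.572 + 34.332 + 33.032 = 79.936 W.
Ideal ⇒ P_in = P_out, so I_p = P_out/V_p = 79.936/120 = 0.666 A.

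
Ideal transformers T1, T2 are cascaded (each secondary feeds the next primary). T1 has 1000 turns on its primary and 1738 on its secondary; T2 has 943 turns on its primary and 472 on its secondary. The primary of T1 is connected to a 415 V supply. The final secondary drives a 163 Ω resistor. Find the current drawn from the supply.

I_supply ≈ 1.93 A

After T1: V = 415.00 × 1738/1000 = 721.27 V.
After T2: V = 721.27 × 472/943 = 361.02 V.
I_load = 361.02/163 = 2.2148 A, so P_out = 361.02 × 2.2148 = 799.59 W.
All ideal ⇒ P_in = P_out, so I_supply = 799.59/415 = 1.93 A.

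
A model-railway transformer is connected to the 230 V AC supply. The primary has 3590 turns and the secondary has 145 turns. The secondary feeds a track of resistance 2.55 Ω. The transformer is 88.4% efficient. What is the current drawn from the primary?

V_s = 230 × 145/3590 = 9.2897 V.
I_s = V_s/R = 9.2897/2.55 = 3.6430 A.
P_out = V_s I_s = 9.2897 × 3.6430 = 33.843 W.
P_in = P_out/η = 33.843/0.884 = 38.283 W.
I_p = P_in/V_p = 38.283/230 = 0.166 A.

I_p ≈ 0.166 A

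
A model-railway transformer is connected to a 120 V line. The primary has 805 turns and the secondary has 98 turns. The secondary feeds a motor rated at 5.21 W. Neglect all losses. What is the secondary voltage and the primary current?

V_s = V_p × N_s/N_p = 120 × 98/805 = 14.609 V.
I_s = P/V_s = 5.21/14.609 = 0.35664 A.
I_p = I_s × N_s/N_p = 0.35664 × 98/805 = 0.0434 A.

V_s ≈ 14.6 V, I_p ≈ 0.0434 A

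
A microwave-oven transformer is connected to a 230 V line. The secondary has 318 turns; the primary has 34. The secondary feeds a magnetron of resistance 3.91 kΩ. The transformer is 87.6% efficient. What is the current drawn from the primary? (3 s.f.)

V_s = 230 × 318/34 = 2151.2 V.
I_s = V_s/R = 2151.2/3910 = 0.55017 A.
P_out = V_s I_s = 2151.2 × 0.55017 = 1183.5 W.
P_in = P_out/η = 1183.5/0.876 = 1351.0 W.
I_p = P_in/V_p = 1351.0/230 = 5.87 A.

I_p ≈ 5.87 A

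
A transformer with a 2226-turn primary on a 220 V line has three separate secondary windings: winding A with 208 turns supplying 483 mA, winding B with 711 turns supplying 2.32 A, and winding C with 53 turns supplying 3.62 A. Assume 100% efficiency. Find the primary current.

V_A = 220 × 208/2226 = 20.557 V; V_B = 220 × 711/2226 = 70.270 V; V_C = 220 × 53/2226 = 5.2381 V.
P_out = V_A I_A + V_B I_B + V_C I_C = 20.557×0.483 + 70.270×2.32 + 5.2381×3.62 = 9.9291 + 163.03 + 18.962 = 191.92 W.
Ideal ⇒ P_in = P_out, so I_p = P_out/V_p = 191.92/220 = 0.872 A.

I_p ≈ 0.872 A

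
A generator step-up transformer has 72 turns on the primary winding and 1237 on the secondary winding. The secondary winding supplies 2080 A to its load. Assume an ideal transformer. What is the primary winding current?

For an ideal transformer I_p/I_s = N_s/N_p, so I_p = 2080 × 1237/72 = 35700 A.

I_p ≈ 35700 A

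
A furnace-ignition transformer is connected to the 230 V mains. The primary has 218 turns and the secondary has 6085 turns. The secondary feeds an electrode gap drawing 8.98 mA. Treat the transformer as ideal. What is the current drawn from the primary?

For an ideal transformer I_p N_p = I_s N_s, so I_p = 0.00898 × 6085/218 = 0.251 A.

I_p ≈ 0.251 A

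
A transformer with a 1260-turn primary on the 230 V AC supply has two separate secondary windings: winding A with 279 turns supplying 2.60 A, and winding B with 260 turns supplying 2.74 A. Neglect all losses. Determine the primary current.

I_p ≈ 1.14 A

V_A = 230 × 279/1260 = 50.929 V; V_B = 230 × 260/1260 = 47.460 V.
P_out = V_A I_A + V_B I_B = 50.929×2.60 + 47.460×2.74 = 132.41 + 130.04 = 262.46 W.
Ideal ⇒ P_in = P_out, so I_p = P_out/V_p = 262.46/230 = 1.14 A.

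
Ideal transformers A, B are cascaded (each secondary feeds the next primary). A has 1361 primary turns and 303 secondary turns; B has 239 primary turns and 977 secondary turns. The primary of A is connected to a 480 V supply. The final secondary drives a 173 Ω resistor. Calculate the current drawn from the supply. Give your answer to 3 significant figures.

I_supply ≈ 2.30 A

Secondary of A: V = 480.00 × 303/1361 = 106.86 V.
Secondary of B: V = 106.86 × 977/239 = 436.84 V.
I_load = 436.84/173 = 2.5251 A, so P_out = 436.84 × 2.5251 = 1103.1 W.
All ideal ⇒ P_in = P_out, so I_supply = 1103.1/480 = 2.30 A.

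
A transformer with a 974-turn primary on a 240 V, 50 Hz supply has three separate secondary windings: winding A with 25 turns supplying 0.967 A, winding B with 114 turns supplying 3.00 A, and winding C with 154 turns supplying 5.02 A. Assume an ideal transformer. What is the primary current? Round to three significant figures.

V_A = 240 × 25/974 = 6.1602 V; V_B = 240 × 114/974 = 28.090 V; V_C = 240 × 154/974 = 37.947 V.
P_out = V_A I_A + V_B I_B + V_C I_C = 6.1602×0.967 + 28.090×3.00 + 37.947×5.02 = 5.9569 + 84.271 + 190.49 = 280.72 W.
Ideal ⇒ P_in = P_out, so I_p = P_out/V_p = 280.72/240 = 1.17 A.

I_p ≈ 1.17 A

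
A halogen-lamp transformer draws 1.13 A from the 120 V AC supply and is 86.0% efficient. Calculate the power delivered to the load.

P_out ≈ 117 W

P_in = V_p I_p = 120 × 1.13 = 135.60 W.
P_out = η P_in = 0.860 × 135.60 = 117 W.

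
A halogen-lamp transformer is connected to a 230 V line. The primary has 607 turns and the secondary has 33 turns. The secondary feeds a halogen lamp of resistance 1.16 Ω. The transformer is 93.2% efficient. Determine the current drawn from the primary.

V_s = 230 × 33/607 = 12.504 V.
I_s = V_s/R = 12.504/1.16 = 10.779 A.
P_out = V_s I_s = 12.504 × 10.779 = 134.79 W.
P_in = P_out/η = 134.79/0.932 = 144.62 W.
I_p = P_in/V_p = 144.62/230 = 0.629 A.

I_p ≈ 0.629 A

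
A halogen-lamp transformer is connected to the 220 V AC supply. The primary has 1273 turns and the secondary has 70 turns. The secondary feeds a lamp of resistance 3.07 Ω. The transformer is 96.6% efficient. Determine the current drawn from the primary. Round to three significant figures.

I_p ≈ 0.224 A

V_s = 220 × 70/1273 = 12.097 V.
I_s = V_s/R = 12.097/3.07 = 3.9405 A.
P_out = V_s I_s = 12.097 × 3.9405 = 47.670 W.
P_in = P_out/η = 47.670/0.966 = 49.348 W.
I_p = P_in/V_p = 49.348/220 = 0.224 A.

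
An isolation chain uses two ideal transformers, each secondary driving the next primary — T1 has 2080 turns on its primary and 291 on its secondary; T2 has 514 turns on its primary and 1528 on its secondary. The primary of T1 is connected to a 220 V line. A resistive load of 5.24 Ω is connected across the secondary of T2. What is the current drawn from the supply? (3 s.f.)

I_supply ≈ 7.26 A

After T1: V = 220.00 × 291/2080 = 30.779 V.
After T2: V = 30.779 × 1528/514 = 91.498 V.
I_load = 91.498/5.24 = 17.461 A, so P_out = 91.498 × 17.461 = 1597.7 W.
All ideal ⇒ P_in = P_out, so I_supply = 1597.7/220 = 7.26 A.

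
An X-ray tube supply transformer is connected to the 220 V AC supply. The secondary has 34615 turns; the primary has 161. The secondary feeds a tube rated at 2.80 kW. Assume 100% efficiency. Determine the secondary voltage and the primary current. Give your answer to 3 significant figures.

V_s ≈ 47300 V, I_p ≈ 12.7 A

V_s = V_p × N_s/N_p = 220 × 34615/161 = 47300 V.
I_s = P/V_s = 2800/47300 = 0.059197 A.
I_p = I_s × N_s/N_p = 0.059197 × 34615/161 = 12.7 A.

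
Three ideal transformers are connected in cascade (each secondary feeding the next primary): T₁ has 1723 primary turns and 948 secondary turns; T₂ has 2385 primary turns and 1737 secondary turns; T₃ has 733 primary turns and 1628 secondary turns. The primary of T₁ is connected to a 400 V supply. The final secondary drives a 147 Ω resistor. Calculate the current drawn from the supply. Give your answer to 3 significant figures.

I_supply ≈ 2.16 A

Secondary of T₁: V = 400.00 × 948/1723 = 220.08 V.
Secondary of T₂: V = 220.08 × 1737/2385 = 160.29 V.
Secondary of T₃: V = 160.29 × 1628/733 = 356.00 V.
I_load = 356.00/147 = 2.4217 A, so P_out = 356.00 × 2.4217 = 862.13 W.
All ideal ⇒ P_in = P_out, so I_supply = 862.13/400 = 2.16 A.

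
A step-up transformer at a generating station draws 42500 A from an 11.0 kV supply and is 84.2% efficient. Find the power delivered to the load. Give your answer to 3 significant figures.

P_out ≈ 3.94×10^8 W

P_in = V_p I_p = 11000 × 42500 = 4.6750×10^8 W.
P_out = η P_in = 0.842 × 4.6750×10^8 = 3.94×10^8 W.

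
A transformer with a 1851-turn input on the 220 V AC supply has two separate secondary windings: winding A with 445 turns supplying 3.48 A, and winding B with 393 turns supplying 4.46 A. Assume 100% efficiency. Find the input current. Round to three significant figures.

V_A = 220 × 445/1851 = 52.890 V; V_B = 220 × 393/1851 = 46.710 V.
P_out = V_A I_A + V_B I_B = 52.890×3.48 + 46.710×4.46 = 184.06 + 208.33 = 392.38 W.
Ideal ⇒ P_in = P_out, so I_in = P_out/V_in = 392.38/220 = 1.78 A.

I_in ≈ 1.78 A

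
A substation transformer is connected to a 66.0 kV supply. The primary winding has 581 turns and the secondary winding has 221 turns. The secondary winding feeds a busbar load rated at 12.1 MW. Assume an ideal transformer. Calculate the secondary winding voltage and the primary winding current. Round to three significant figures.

V_s ≈ 25100 V, I_p ≈ 183 A

V_s = V_p × N_s/N_p = 66000 × 221/581 = 25105 V.
I_s = P/V_s = 1.21×10^7/25105 = 481.98 A.
I_p = I_s × N_s/N_p = 481.98 × 221/581 = 183 A.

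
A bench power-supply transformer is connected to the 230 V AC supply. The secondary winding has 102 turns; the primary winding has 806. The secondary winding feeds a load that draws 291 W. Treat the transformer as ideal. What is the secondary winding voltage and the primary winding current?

V_s ≈ 29.1 V, I_p ≈ 1.27 A

V_s = V_p × N_s/N_p = 230 × 102/806 = 29.107 V.
I_s = P/V_s = 291/29.107 = 9.9977 A.
I_p = I_s × N_s/N_p = 9.9977 × 102/806 = 1.27 A.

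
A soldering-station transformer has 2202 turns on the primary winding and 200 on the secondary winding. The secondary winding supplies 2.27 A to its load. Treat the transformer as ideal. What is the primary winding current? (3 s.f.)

I_p ≈ 0.206 A

For an ideal transformer I_p/I_s = N_s/N_p, so I_p = 2.27 × 200/2202 = 0.206 A.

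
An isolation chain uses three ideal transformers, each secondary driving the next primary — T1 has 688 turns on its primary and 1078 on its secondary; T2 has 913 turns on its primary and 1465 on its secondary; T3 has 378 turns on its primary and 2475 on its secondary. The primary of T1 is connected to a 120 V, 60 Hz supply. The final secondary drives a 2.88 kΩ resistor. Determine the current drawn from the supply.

Secondary of T1: V = 120.00 × 1078/688 = 188.02 V.
Secondary of T2: V = 188.02 × 1465/913 = 301.70 V.
Secondary of T3: V = 301.70 × 2475/378 = 1975.4 V.
I_load = 1975.4/2880 = 0.68591 A, so P_out = 1975.4 × 0.68591 = 1355.0 W.
All ideal ⇒ P_in = P_out, so I_supply = 1355.0/120 = 11.3 A.

I_supply ≈ 11.3 A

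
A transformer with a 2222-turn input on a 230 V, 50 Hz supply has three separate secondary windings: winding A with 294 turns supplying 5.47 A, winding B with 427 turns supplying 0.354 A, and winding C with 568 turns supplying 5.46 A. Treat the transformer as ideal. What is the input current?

V_A = 230 × 294/2222 = 30.432 V; V_B = 230 × 427/2222 = 44.199 V; V_C = 230 × 568/2222 = 58.794 V.
P_out = V_A I_A + V_B I_B + V_C I_C = 30.432×5.47 + 44.199×0.354 + 58.794×5.46 = 166.46 + 15.646 + 321.01 = 503.12 W.
Ideal ⇒ P_in = P_out, so I_in = P_out/V_in = 503.12/230 = 2.19 A.

I_in ≈ 2.19 A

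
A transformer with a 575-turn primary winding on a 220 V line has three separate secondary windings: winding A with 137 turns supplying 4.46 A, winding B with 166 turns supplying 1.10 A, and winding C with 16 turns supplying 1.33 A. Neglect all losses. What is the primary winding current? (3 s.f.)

I_p ≈ 1.42 A

V_A = 220 × 137/575 = 52.417 V; V_B = 220 × 166/575 = 63.513 V; V_C = 220 × 16/575 = 6.1217 V.
P_out = V_A I_A + V_B I_B + V_C I_C = 52.417×4.46 + 63.513×1.10 + 6.1217×1.33 = 233.78 + 69.864 + 8.1419 = 311.79 W.
Ideal ⇒ P_in = P_out, so I_p = P_out/V_p = 311.79/220 = 1.42 A.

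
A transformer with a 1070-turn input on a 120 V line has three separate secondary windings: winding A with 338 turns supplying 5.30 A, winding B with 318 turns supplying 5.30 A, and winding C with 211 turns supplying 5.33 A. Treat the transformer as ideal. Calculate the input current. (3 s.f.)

I_in ≈ 4.30 A

V_A = 120 × 338/1070 = 37.907 V; V_B = 120 × 318/1070 = 35.664 V; V_C = 120 × 211/1070 = 23.664 V.
P_out = V_A I_A + V_B I_B + V_C I_C = 37.907×5.30 + 35.664×5.30 + 23.664×5.33 = 200.90 + 189.02 + 126.13 = 516.05 W.
Ideal ⇒ P_in = P_out, so I_in = P_out/V_in = 516.05/120 = 4.30 A.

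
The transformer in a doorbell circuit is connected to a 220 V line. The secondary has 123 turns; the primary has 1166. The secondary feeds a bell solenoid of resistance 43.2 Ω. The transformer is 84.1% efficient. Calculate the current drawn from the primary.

V_s = 220 × 123/1166 = 23.208 V.
I_s = V_s/R = 23.208/43.2 = 0.53721 A.
P_out = V_s I_s = 23.208 × 0.53721 = 12.467 W.
P_in = P_out/η = 12.467/0.841 = 14.824 W.
I_p = P_in/V_p = 14.824/220 = 0.0674 A.

I_p ≈ 0.0674 A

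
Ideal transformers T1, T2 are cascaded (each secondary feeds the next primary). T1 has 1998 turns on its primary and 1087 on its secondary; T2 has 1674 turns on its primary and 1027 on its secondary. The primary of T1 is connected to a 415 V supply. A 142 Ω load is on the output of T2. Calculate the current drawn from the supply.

Secondary of T1: V = 415.00 × 1087/1998 = 225.78 V.
Secondary of T2: V = 225.78 × 1027/1674 = 138.52 V.
I_load = 138.52/142 = 0.97546 A, so P_out = 138.52 × 0.97546 = 135.12 W.
All ideal ⇒ P_in = P_out, so I_supply = 135.12/415 = 0.326 A.

I_supply ≈ 0.326 A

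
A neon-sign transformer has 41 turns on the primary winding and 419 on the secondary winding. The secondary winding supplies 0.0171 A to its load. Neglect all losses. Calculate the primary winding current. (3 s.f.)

I_p ≈ 0.175 A

For an ideal transformer I_p/I_s = N_s/N_p, so I_p = 0.0171 × 419/41 = 0.175 A.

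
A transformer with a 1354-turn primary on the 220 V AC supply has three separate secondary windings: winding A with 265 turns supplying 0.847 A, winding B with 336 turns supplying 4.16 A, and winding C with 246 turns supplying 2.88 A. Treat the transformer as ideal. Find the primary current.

I_p ≈ 1.72 A

V_A = 220 × 265/1354 = 43.058 V; V_B = 220 × 336/1354 = 54.594 V; V_C = 220 × 246/1354 = 39.970 V.
P_out = V_A I_A + V_B I_B + V_C I_C = 43.058×0.847 + 54.594×4.16 + 39.970×2.88 = 36.470 + 227.11 + 115.11 = 378.69 W.
Ideal ⇒ P_in = P_out, so I_p = P_out/V_p = 378.69/220 = 1.72 A.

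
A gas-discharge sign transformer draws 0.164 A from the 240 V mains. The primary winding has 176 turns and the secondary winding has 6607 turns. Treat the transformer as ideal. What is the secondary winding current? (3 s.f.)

I_s/I_p = N_p/N_s, so I_s = 0.164 × 176/6607 = 0.00437 A.

I_s ≈ 0.00437 A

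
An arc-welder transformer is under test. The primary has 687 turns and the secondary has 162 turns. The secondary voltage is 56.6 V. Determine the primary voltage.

V_p/V_s = N_p/N_s, so V_p = 56.6 × 687/162 = 240 V.

V_p ≈ 240 V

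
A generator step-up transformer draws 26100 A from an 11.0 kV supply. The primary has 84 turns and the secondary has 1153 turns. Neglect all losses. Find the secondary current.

I_s/I_p = N_p/N_s, so I_s = 26100 × 84/1153 = 1900 A.

I_s ≈ 1900 A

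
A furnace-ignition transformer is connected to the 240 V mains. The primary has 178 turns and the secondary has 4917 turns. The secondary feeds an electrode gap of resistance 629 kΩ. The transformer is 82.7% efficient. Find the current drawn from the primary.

V_s = 240 × 4917/178 = 6629.7 V.
I_s = V_s/R = 6629.7/629000 = 0.010540 A.
P_out = V_s I_s = 6629.7 × 0.010540 = 69.877 W.
P_in = P_out/η = 69.877/0.827 = 84.494 W.
I_p = P_in/V_p = 84.494/240 = 0.352 A.

I_p ≈ 0.352 A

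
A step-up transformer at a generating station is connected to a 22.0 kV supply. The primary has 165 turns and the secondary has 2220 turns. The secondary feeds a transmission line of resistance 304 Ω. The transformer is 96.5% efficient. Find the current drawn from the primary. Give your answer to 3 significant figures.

V_s = 22000 × 2220/165 = 296000 V.
I_s = V_s/R = 296000/304 = 973.68 A.
P_out = V_s I_s = 296000 × 973.68 = 2.8821×10^8 W.
P_in = P_out/η = 2.8821×10^8/0.965 = 2.9866×10^8 W.
I_p = P_in/V_p = 2.9866×10^8/22000 = 13600 A.

I_p ≈ 13600 A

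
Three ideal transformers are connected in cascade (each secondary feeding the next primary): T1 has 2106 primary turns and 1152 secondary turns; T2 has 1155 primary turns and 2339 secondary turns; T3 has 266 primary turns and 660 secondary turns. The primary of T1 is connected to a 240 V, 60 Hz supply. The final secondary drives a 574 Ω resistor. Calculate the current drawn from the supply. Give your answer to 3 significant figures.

Secondary of T1: V = 240.00 × 1152/2106 = 131.28 V.
Secondary of T2: V = 131.28 × 2339/1155 = 265.86 V.
Secondary of T3: V = 265.86 × 660/266 = 659.65 V.
I_load = 659.65/574 = 1.1492 A, so P_out = 659.65 × 1.1492 = 758.09 W.
All ideal ⇒ P_in = P_out, so I_supply = 758.09/240 = 3.16 A.

I_supply ≈ 3.16 A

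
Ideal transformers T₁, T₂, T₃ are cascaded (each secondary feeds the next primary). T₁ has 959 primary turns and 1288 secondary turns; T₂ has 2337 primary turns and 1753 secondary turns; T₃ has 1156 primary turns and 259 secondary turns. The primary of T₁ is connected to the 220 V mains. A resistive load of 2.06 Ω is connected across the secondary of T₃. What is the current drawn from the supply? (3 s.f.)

I_supply ≈ 5.44 A

Secondary of T₁: V = 220.00 × 1288/959 = 295.47 V.
Secondary of T₂: V = 295.47 × 1753/2337 = 221.64 V.
Secondary of T₃: V = 221.64 × 259/1156 = 49.658 V.
I_load = 49.658/2.06 = 24.106 A, so P_out = 49.658 × 24.106 = 1197.0 W.
All ideal ⇒ P_in = P_out, so I_supply = 1197.0/220 = 5.44 A.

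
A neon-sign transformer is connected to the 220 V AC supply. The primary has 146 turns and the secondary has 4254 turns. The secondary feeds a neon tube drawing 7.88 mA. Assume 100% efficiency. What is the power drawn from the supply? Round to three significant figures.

P ≈ 50.5 W

I_p = I_s × N_s/N_p = 0.00788 × 4254/146 = 0.22960 A.
P = V_p I_p = 220 × 0.22960 = 50.5 W.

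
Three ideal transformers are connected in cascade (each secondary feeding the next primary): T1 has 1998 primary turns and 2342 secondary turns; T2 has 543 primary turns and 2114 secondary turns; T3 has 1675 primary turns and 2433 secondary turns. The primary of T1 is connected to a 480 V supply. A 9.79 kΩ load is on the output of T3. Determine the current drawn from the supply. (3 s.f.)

After T1: V = 480.00 × 2342/1998 = 562.64 V.
After T2: V = 562.64 × 2114/543 = 2190.5 V.
After T3: V = 2190.5 × 2433/1675 = 3181.7 V.
I_load = 3181.7/9790 = 0.32500 A, so P_out = 3181.7 × 0.32500 = 1034.1 W.
All ideal ⇒ P_in = P_out, so I_supply = 1034.1/480 = 2.15 A.

I_supply ≈ 2.15 A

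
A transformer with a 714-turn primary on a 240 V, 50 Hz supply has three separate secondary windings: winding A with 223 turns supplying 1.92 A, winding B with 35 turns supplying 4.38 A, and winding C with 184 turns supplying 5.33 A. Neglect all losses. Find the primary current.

I_p ≈ 2.19 A

V_A = 240 × 223/714 = 74.958 V; V_B = 240 × 35/714 = 11.765 V; V_C = 240 × 184/714 = 61.849 V.
P_out = V_A I_A + V_B I_B + V_C I_C = 74.958×1.92 + 11.765×4.38 + 61.849×5.33 = 143.92 + 51.529 + 329.65 = 525.10 W.
Ideal ⇒ P_in = P_out, so I_p = P_out/V_p = 525.10/240 = 2.19 A.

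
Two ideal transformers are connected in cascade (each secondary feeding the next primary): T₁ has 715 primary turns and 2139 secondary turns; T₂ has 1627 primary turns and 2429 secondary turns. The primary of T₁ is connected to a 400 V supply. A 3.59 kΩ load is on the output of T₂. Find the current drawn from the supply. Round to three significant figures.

I_supply ≈ 2.22 A

After T₁: V = 400.00 × 2139/715 = 1196.6 V.
After T₂: V = 1196.6 × 2429/1627 = 1786.5 V.
I_load = 1786.5/3590 = 0.49763 A, so P_out = 1786.5 × 0.49763 = 889.03 W.
All ideal ⇒ P_in = P_out, so I_supply = 889.03/400 = 2.22 A.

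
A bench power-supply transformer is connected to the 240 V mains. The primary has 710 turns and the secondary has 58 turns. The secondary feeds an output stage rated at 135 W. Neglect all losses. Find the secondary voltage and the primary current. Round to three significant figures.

V_s = V_p × N_s/N_p = 240 × 58/710 = 19.606 V.
I_s = P/V_s = 135/19.606 = 6.8858 A.
I_p = I_s × N_s/N_p = 6.8858 × 58/710 = 0.563 A.

V_s ≈ 19.6 V, I_p ≈ 0.563 A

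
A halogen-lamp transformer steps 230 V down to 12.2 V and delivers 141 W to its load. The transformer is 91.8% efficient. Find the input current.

I_in ≈ 0.668 A

P_in = P_out/η = 141/0.918 = 153.59 W.
I_in = P_in/V_in = 153.59/230 = 0.668 A.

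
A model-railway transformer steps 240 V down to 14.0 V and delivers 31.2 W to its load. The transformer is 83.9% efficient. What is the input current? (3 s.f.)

I_in ≈ 0.155 A

P_in = P_out/η = 31.2/0.839 = 37.187 W.
I_in = P_in/V_in = 37.187/240 = 0.155 A.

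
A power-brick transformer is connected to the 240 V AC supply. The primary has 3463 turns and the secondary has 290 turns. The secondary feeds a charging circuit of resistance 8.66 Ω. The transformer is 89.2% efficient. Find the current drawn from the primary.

I_p ≈ 0.218 A

V_s = 240 × 290/3463 = 20.098 V.
I_s = V_s/R = 20.098/8.66 = 2.3208 A.
P_out = V_s I_s = 20.098 × 2.3208 = 46.644 W.
P_in = P_out/η = 46.644/0.892 = 52.291 W.
I_p = P_in/V_p = 52.291/240 = 0.218 A.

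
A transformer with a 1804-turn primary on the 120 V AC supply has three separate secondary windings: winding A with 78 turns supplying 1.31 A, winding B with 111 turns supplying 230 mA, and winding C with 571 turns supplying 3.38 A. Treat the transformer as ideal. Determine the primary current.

V_A = 120 × 78/1804 = 5.1885 V; V_B = 120 × 111/1804 = 7.3836 V; V_C = 120 × 571/1804 = 37.982 V.
P_out = V_A I_A + V_B I_B + V_C I_C = 5.1885×1.31 + 7.3836×0.230 + 37.982×3.38 = 6.7969 + 1.6982 + 128.38 = 136.88 W.
Ideal ⇒ P_in = P_out, so I_p = P_out/V_p = 136.88/120 = 1.14 A.

I_p ≈ 1.14 A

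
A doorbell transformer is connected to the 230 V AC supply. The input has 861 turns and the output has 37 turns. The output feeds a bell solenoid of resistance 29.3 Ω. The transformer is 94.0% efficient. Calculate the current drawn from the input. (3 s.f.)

V_out = 230 × 37/861 = 9.8839 V.
I_out = V_out/R = 9.8839/29.3 = 0.33733 A.
P_out = V_out I_out = 9.8839 × 0.33733 = 3.3342 W.
P_in = P_out/η = 3.3342/0.940 = 3.5470 W.
I_in = P_in/V_in = 3.5470/230 = 0.0154 A.

I_in ≈ 0.0154 A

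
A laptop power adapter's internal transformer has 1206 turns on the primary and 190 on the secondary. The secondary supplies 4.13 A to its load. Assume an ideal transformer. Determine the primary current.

I_p ≈ 0.651 A

For an ideal transformer I_p/I_s = N_s/N_p, so I_p = 4.13 × 190/1206 = 0.651 A.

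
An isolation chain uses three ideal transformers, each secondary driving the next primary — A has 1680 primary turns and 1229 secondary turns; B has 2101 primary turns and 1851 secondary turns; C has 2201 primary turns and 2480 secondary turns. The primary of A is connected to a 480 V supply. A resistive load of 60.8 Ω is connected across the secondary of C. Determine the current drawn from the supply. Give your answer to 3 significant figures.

After A: V = 480.00 × 1229/1680 = 351.14 V.
After B: V = 351.14 × 1851/2101 = 309.36 V.
After C: V = 309.36 × 2480/2201 = 348.57 V.
I_load = 348.57/60.8 = 5.7331 A, so P_out = 348.57 × 5.7331 = 1998.4 W.
All ideal ⇒ P_in = P_out, so I_supply = 1998.4/480 = 4.16 A.

I_supply ≈ 4.16 A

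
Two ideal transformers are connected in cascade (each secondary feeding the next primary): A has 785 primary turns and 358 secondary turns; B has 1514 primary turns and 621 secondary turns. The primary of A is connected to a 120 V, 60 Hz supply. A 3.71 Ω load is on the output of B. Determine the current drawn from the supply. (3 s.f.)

I_supply ≈ 1.13 A

Secondary of A: V = 120.00 × 358/785 = 54.726 V.
Secondary of B: V = 54.726 × 621/1514 = 22.447 V.
I_load = 22.447/3.71 = 6.0504 A, so P_out = 22.447 × 6.0504 = 135.81 W.
All ideal ⇒ P_in = P_out, so I_supply = 135.81/120 = 1.13 A.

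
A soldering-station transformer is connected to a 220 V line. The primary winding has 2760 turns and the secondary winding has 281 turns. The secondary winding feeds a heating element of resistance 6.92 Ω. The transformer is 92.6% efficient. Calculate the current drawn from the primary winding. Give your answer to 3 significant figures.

V_s = 220 × 281/2760 = 22.399 V.
I_s = V_s/R = 22.399/6.92 = 3.2368 A.
P_out = V_s I_s = 22.399 × 3.2368 = 72.499 W.
P_in = P_out/η = 72.499/0.926 = 78.293 W.
I_p = P_in/V_p = 78.293/220 = 0.356 A.

I_p ≈ 0.356 A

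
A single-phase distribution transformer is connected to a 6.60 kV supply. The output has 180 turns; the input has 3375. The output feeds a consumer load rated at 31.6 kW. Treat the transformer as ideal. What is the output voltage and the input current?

V_out ≈ 352 V, I_in ≈ 4.79 A

V_out = V_in × N_out/N_in = 6600 × 180/3375 = 352.00 V.
I_out = P/V_out = 31600/352.00 = 89.773 A.
I_in = I_out × N_out/N_in = 89.773 × 180/3375 = 4.79 A.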